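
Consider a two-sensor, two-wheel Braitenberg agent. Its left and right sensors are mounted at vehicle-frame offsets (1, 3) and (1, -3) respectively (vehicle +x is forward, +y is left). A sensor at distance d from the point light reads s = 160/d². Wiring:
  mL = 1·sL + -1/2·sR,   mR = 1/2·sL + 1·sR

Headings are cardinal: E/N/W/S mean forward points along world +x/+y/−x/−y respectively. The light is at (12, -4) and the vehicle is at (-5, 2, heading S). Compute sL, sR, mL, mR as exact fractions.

160/221 32/85 592/1105 48/65

left sensor world pos  = (-2, 1); dL² = 221
right sensor world pos = (-8, 1); dR² = 425
sL = 160/221 = 160/221
sR = 160/425 = 32/85
mL = 1·sL + -1/2·sR = 592/1105
mR = 1/2·sL + 1·sR = 48/65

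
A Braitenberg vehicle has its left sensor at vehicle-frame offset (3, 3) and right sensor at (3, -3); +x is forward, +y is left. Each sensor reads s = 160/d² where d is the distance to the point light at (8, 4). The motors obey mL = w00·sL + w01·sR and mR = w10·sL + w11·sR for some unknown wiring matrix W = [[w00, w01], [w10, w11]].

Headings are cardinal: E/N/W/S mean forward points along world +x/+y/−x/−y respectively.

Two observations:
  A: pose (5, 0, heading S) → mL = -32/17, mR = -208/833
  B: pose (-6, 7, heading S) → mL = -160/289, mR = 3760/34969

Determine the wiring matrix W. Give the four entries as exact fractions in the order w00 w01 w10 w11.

obs A: pose=(5,0,S) → sL=160/49, sR=32/17, mL=-32/17, mR=-208/833
obs B: pose=(-6,7,S) → sL=160/121, sR=160/289, mL=-160/289, mR=3760/34969
sensor matrix S = [[160/49, 32/17], [160/121, 160/289]]; det S = -1167360/1713481
solve [mL_A; mL_B] = S·[w00; w01] and [mR_A; mR_B] = S·[w10; w11]:
  w00 = 0, w01 = -1, w10 = 1/2, w11 = -1

0 -1 1/2 -1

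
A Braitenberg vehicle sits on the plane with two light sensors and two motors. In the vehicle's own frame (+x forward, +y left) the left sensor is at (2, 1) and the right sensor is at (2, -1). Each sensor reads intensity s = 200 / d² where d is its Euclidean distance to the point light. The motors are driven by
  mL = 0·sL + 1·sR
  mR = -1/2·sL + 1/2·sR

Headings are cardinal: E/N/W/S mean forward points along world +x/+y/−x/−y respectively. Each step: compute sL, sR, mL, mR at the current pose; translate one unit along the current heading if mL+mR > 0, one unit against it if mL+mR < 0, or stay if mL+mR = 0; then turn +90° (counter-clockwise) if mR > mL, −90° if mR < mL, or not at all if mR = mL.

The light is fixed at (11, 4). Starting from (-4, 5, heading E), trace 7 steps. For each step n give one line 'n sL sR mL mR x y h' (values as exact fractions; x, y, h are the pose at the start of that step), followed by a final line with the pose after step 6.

0 200/173 200/169 200/169 400/29237 -4 5 E
1 20/17 100/113 100/113 -280/1921 -3 5 S
2 200/257 200/257 200/257 0 -3 4 W
3 10/13 1 1 3/26 -4 4 N
4 200/173 200/169 200/169 400/29237 -4 5 E
5 20/17 100/113 100/113 -280/1921 -3 5 S
6 200/257 200/257 200/257 0 -3 4 W
final -4 4 N

n=0: pose=(-4,5,E); sL=200/173, sR=200/169; mL=200/169, mR=400/29237; mL+mR=35000/29237 → advance +1; mR−mL=-34200/29237 → turn -1·90°
n=1: pose=(-3,5,S); sL=20/17, sR=100/113; mL=100/113, mR=-280/1921; mL+mR=1420/1921 → advance +1; mR−mL=-1980/1921 → turn -1·90°
n=2: pose=(-3,4,W); sL=200/257, sR=200/257; mL=200/257, mR=0; mL+mR=200/257 → advance +1; mR−mL=-200/257 → turn -1·90°
n=3: pose=(-4,4,N); sL=10/13, sR=1; mL=1, mR=3/26; mL+mR=29/26 → advance +1; mR−mL=-23/26 → turn -1·90°
n=4: pose=(-4,5,E); sL=200/173, sR=200/169; mL=200/169, mR=400/29237; mL+mR=35000/29237 → advance +1; mR−mL=-34200/29237 → turn -1·90°
n=5: pose=(-3,5,S); sL=20/17, sR=100/113; mL=100/113, mR=-280/1921; mL+mR=1420/1921 → advance +1; mR−mL=-1980/1921 → turn -1·90°
n=6: pose=(-3,4,W); sL=200/257, sR=200/257; mL=200/257, mR=0; mL+mR=200/257 → advance +1; mR−mL=-200/257 → turn -1·90°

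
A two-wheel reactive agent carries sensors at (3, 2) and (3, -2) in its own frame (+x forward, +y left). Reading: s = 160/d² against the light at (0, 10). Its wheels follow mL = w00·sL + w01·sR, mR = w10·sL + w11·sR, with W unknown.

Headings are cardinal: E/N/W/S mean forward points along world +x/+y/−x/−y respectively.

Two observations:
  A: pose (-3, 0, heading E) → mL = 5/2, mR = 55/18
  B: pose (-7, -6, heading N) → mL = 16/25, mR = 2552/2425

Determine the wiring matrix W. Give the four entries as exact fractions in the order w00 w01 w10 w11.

1 0 1 1/2

obs A: pose=(-3,0,E) → sL=5/2, sR=10/9, mL=5/2, mR=55/18
obs B: pose=(-7,-6,N) → sL=16/25, sR=80/97, mL=16/25, mR=2552/2425
sensor matrix S = [[5/2, 10/9], [16/25, 80/97]]; det S = 5896/4365
solve [mL_A; mL_B] = S·[w00; w01] and [mR_A; mR_B] = S·[w10; w11]:
  w00 = 1, w01 = 0, w10 = 1, w11 = 1/2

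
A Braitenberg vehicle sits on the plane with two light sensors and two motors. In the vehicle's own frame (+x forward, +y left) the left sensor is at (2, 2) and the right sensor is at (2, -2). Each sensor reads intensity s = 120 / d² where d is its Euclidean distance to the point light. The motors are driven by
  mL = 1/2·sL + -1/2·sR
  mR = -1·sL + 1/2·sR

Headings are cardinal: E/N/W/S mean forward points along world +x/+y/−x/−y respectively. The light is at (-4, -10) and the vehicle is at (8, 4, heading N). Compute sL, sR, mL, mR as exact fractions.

30/89 30/113 360/10057 -2055/10057

left sensor world pos  = (6, 6); dL² = 356
right sensor world pos = (10, 6); dR² = 452
sL = 120/356 = 30/89
sR = 120/452 = 30/113
mL = 1/2·sL + -1/2·sR = 360/10057
mR = -1·sL + 1/2·sR = -2055/10057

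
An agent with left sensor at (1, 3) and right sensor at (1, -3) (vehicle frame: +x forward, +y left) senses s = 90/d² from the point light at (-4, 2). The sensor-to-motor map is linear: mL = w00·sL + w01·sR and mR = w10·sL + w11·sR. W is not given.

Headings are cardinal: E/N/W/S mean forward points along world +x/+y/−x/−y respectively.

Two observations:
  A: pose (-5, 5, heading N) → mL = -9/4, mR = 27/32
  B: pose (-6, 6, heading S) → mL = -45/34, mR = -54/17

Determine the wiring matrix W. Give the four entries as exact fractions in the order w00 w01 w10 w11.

0 -1/2 -1/2 1/2

obs A: pose=(-5,5,N) → sL=45/16, sR=9/2, mL=-9/4, mR=27/32
obs B: pose=(-6,6,S) → sL=9, sR=45/17, mL=-45/34, mR=-54/17
sensor matrix S = [[45/16, 9/2], [9, 45/17]]; det S = -8991/272
solve [mL_A; mL_B] = S·[w00; w01] and [mR_A; mR_B] = S·[w10; w11]:
  w00 = 0, w01 = -1/2, w10 = -1/2, w11 = 1/2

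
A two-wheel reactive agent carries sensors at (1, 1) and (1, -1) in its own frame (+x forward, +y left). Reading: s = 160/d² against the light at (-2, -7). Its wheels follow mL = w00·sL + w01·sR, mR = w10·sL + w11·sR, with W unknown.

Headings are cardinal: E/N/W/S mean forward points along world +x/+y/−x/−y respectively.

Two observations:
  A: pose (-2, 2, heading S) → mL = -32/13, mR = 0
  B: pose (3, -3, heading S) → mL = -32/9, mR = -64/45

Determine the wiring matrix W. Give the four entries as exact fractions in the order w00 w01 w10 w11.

obs A: pose=(-2,2,S) → sL=32/13, sR=32/13, mL=-32/13, mR=0
obs B: pose=(3,-3,S) → sL=32/9, sR=32/5, mL=-32/9, mR=-64/45
sensor matrix S = [[32/13, 32/13], [32/9, 32/5]]; det S = 4096/585
solve [mL_A; mL_B] = S·[w00; w01] and [mR_A; mR_B] = S·[w10; w11]:
  w00 = -1, w01 = 0, w10 = 1/2, w11 = -1/2

-1 0 1/2 -1/2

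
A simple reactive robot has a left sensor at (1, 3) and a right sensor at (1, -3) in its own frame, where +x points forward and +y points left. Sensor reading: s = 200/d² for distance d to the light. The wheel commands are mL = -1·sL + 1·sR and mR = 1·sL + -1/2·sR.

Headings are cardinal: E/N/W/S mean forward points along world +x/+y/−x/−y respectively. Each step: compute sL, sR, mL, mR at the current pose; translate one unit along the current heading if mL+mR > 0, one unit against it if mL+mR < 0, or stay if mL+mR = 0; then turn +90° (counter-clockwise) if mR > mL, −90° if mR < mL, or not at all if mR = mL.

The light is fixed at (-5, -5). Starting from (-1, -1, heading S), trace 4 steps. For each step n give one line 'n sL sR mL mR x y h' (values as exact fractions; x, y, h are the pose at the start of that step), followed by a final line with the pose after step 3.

n=0: pose=(-1,-1,S); sL=100/29, sR=20; mL=480/29, mR=-190/29; mL+mR=10 → advance +1; mR−mL=-670/29 → turn -1·90°
n=1: pose=(-1,-2,W); sL=200/9, sR=40/9; mL=-160/9, mR=20; mL+mR=20/9 → advance +1; mR−mL=340/9 → turn +1·90°
n=2: pose=(-2,-2,S); sL=5, sR=50; mL=45, mR=-20; mL+mR=25 → advance +1; mR−mL=-65 → turn -1·90°
n=3: pose=(-2,-3,W); sL=40, sR=200/29; mL=-960/29, mR=1060/29; mL+mR=100/29 → advance +1; mR−mL=2020/29 → turn +1·90°

0 100/29 20 480/29 -190/29 -1 -1 S
1 200/9 40/9 -160/9 20 -1 -2 W
2 5 50 45 -20 -2 -2 S
3 40 200/29 -960/29 1060/29 -2 -3 W
final -3 -3 S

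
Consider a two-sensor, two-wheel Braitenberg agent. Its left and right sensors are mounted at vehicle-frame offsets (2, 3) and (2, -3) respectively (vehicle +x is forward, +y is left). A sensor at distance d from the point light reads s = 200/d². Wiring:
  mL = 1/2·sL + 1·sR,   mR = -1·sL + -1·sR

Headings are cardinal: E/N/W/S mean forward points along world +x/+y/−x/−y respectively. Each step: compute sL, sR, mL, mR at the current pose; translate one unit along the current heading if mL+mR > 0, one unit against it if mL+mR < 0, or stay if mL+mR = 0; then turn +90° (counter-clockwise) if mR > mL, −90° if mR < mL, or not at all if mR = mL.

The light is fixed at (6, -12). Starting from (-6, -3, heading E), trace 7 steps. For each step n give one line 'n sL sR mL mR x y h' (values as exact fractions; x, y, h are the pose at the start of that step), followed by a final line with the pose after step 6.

0 50/61 25/17 1950/1037 -2375/1037 -6 -3 E
1 200/149 40/61 12060/9089 -18160/9089 -7 -3 S
2 100/137 100/197 23550/26989 -33400/26989 -7 -2 W
3 200/369 8/9 428/369 -176/123 -6 -2 N
4 50/61 25/17 1950/1037 -2375/1037 -6 -3 E
5 200/149 40/61 12060/9089 -18160/9089 -7 -3 S
6 100/137 100/197 23550/26989 -33400/26989 -7 -2 W
final -6 -2 N

n=0: pose=(-6,-3,E); sL=50/61, sR=25/17; mL=1950/1037, mR=-2375/1037; mL+mR=-25/61 → advance -1; mR−mL=-4325/1037 → turn -1·90°
n=1: pose=(-7,-3,S); sL=200/149, sR=40/61; mL=12060/9089, mR=-18160/9089; mL+mR=-100/149 → advance -1; mR−mL=-30220/9089 → turn -1·90°
n=2: pose=(-7,-2,W); sL=100/137, sR=100/197; mL=23550/26989, mR=-33400/26989; mL+mR=-50/137 → advance -1; mR−mL=-56950/26989 → turn -1·90°
n=3: pose=(-6,-2,N); sL=200/369, sR=8/9; mL=428/369, mR=-176/123; mL+mR=-100/369 → advance -1; mR−mL=-956/369 → turn -1·90°
n=4: pose=(-6,-3,E); sL=50/61, sR=25/17; mL=1950/1037, mR=-2375/1037; mL+mR=-25/61 → advance -1; mR−mL=-4325/1037 → turn -1·90°
n=5: pose=(-7,-3,S); sL=200/149, sR=40/61; mL=12060/9089, mR=-18160/9089; mL+mR=-100/149 → advance -1; mR−mL=-30220/9089 → turn -1·90°
n=6: pose=(-7,-2,W); sL=100/137, sR=100/197; mL=23550/26989, mR=-33400/26989; mL+mR=-50/137 → advance -1; mR−mL=-56950/26989 → turn -1·90°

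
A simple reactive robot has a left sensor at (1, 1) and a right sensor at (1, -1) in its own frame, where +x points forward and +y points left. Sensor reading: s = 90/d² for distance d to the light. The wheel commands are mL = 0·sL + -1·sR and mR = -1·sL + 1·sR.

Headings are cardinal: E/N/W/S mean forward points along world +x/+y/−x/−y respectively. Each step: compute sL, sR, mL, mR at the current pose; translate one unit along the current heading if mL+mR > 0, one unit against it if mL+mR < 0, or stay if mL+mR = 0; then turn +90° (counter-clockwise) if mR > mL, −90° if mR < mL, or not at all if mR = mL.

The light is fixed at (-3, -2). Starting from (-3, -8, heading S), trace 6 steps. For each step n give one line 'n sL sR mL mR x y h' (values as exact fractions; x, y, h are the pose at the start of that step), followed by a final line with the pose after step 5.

0 9/5 9/5 -9/5 0 -3 -8 S
1 90/17 90/37 -90/37 -1800/629 -3 -7 E
2 5/2 9/4 -9/4 -1/4 -4 -7 S
3 10 18/5 -18/5 -32/5 -4 -6 E
4 45/13 45/17 -45/17 -180/221 -5 -6 S
5 18 90/17 -90/17 -216/17 -5 -5 E
final -6 -5 S

n=0: pose=(-3,-8,S); sL=9/5, sR=9/5; mL=-9/5, mR=0; mL+mR=-9/5 → advance -1; mR−mL=9/5 → turn +1·90°
n=1: pose=(-3,-7,E); sL=90/17, sR=90/37; mL=-90/37, mR=-1800/629; mL+mR=-90/17 → advance -1; mR−mL=-270/629 → turn -1·90°
n=2: pose=(-4,-7,S); sL=5/2, sR=9/4; mL=-9/4, mR=-1/4; mL+mR=-5/2 → advance -1; mR−mL=2 → turn +1·90°
n=3: pose=(-4,-6,E); sL=10, sR=18/5; mL=-18/5, mR=-32/5; mL+mR=-10 → advance -1; mR−mL=-14/5 → turn -1·90°
n=4: pose=(-5,-6,S); sL=45/13, sR=45/17; mL=-45/17, mR=-180/221; mL+mR=-45/13 → advance -1; mR−mL=405/221 → turn +1·90°
n=5: pose=(-5,-5,E); sL=18, sR=90/17; mL=-90/17, mR=-216/17; mL+mR=-18 → advance -1; mR−mL=-126/17 → turn -1·90°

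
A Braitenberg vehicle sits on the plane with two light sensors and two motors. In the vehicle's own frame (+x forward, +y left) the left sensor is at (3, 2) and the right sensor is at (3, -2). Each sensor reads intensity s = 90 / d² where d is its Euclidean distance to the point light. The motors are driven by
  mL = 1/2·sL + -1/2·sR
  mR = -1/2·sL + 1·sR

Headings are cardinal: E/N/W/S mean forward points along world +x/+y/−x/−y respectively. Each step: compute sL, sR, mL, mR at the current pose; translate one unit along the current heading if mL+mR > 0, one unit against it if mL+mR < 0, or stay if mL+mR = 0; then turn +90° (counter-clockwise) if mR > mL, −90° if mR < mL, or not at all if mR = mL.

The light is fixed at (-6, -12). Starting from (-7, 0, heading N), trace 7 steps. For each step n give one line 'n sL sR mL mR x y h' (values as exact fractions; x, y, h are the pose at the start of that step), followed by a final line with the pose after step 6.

0 5/13 45/113 -10/1469 605/2938 -7 0 N
1 90/137 90/241 4680/33017 1485/33017 -7 1 W
2 45/136 45/128 -45/4352 405/2176 -8 1 N
3 90/169 90/281 5040/47489 2565/47489 -8 2 W
4 45/157 9/29 -54/4553 1521/9106 -9 2 N
5 18/41 18/65 216/2665 153/2665 -9 3 W
6 1/4 45/164 -1/82 49/328 -10 3 N
final -10 4 W

n=0: pose=(-7,0,N); sL=5/13, sR=45/113; mL=-10/1469, mR=605/2938; mL+mR=45/226 → advance +1; mR−mL=625/2938 → turn +1·90°
n=1: pose=(-7,1,W); sL=90/137, sR=90/241; mL=4680/33017, mR=1485/33017; mL+mR=45/241 → advance +1; mR−mL=-3195/33017 → turn -1·90°
n=2: pose=(-8,1,N); sL=45/136, sR=45/128; mL=-45/4352, mR=405/2176; mL+mR=45/256 → advance +1; mR−mL=855/4352 → turn +1·90°
n=3: pose=(-8,2,W); sL=90/169, sR=90/281; mL=5040/47489, mR=2565/47489; mL+mR=45/281 → advance +1; mR−mL=-2475/47489 → turn -1·90°
n=4: pose=(-9,2,N); sL=45/157, sR=9/29; mL=-54/4553, mR=1521/9106; mL+mR=9/58 → advance +1; mR−mL=1629/9106 → turn +1·90°
n=5: pose=(-9,3,W); sL=18/41, sR=18/65; mL=216/2665, mR=153/2665; mL+mR=9/65 → advance +1; mR−mL=-63/2665 → turn -1·90°
n=6: pose=(-10,3,N); sL=1/4, sR=45/164; mL=-1/82, mR=49/328; mL+mR=45/328 → advance +1; mR−mL=53/328 → turn +1·90°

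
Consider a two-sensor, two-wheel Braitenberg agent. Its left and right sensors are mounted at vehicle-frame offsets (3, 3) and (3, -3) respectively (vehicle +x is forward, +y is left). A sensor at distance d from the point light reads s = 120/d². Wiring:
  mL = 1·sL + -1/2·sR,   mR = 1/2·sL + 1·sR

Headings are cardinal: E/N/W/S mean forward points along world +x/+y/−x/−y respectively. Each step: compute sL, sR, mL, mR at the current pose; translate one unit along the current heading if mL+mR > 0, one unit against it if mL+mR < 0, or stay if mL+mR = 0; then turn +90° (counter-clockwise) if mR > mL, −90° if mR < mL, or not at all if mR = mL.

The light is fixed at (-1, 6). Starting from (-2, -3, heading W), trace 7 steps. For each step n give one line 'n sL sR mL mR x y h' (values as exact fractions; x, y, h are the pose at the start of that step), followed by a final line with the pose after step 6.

n=0: pose=(-2,-3,W); sL=3/4, sR=30/13; mL=-21/52, mR=279/104; mL+mR=237/104 → advance +1; mR−mL=321/104 → turn +1·90°
n=1: pose=(-3,-3,S); sL=24/29, sR=120/169; mL=2316/4901, mR=5508/4901; mL+mR=7824/4901 → advance +1; mR−mL=3192/4901 → turn +1·90°
n=2: pose=(-3,-4,E); sL=12/5, sR=12/17; mL=174/85, mR=162/85; mL+mR=336/85 → advance +1; mR−mL=-12/85 → turn -1·90°
n=3: pose=(-2,-4,S); sL=120/173, sR=24/37; mL=2364/6401, mR=6372/6401; mL+mR=8736/6401 → advance +1; mR−mL=4008/6401 → turn +1·90°
n=4: pose=(-2,-5,E); sL=30/17, sR=3/5; mL=249/170, mR=126/85; mL+mR=501/170 → advance +1; mR−mL=3/170 → turn +1·90°
n=5: pose=(-1,-5,N); sL=120/73, sR=120/73; mL=60/73, mR=180/73; mL+mR=240/73 → advance +1; mR−mL=120/73 → turn +1·90°
n=6: pose=(-1,-4,W); sL=60/89, sR=60/29; mL=-930/2581, mR=6210/2581; mL+mR=5280/2581 → advance +1; mR−mL=7140/2581 → turn +1·90°

0 3/4 30/13 -21/52 279/104 -2 -3 W
1 24/29 120/169 2316/4901 5508/4901 -3 -3 S
2 12/5 12/17 174/85 162/85 -3 -4 E
3 120/173 24/37 2364/6401 6372/6401 -2 -4 S
4 30/17 3/5 249/170 126/85 -2 -5 E
5 120/73 120/73 60/73 180/73 -1 -5 N
6 60/89 60/29 -930/2581 6210/2581 -1 -4 W
final -2 -4 S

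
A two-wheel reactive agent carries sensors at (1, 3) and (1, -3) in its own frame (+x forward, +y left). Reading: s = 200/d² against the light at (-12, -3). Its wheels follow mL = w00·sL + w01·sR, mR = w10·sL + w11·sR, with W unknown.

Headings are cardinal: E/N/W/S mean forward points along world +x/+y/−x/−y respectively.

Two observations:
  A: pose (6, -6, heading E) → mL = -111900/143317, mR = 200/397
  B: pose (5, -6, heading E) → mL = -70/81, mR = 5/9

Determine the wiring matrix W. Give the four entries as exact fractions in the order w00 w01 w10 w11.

-1/2 -1 0 1

obs A: pose=(6,-6,E) → sL=200/361, sR=200/397, mL=-111900/143317, mR=200/397
obs B: pose=(5,-6,E) → sL=50/81, sR=5/9, mL=-70/81, mR=5/9
sensor matrix S = [[200/361, 200/397], [50/81, 5/9]]; det S = -37000/11608677
solve [mL_A; mL_B] = S·[w00; w01] and [mR_A; mR_B] = S·[w10; w11]:
  w00 = -1/2, w01 = -1, w10 = 0, w11 = 1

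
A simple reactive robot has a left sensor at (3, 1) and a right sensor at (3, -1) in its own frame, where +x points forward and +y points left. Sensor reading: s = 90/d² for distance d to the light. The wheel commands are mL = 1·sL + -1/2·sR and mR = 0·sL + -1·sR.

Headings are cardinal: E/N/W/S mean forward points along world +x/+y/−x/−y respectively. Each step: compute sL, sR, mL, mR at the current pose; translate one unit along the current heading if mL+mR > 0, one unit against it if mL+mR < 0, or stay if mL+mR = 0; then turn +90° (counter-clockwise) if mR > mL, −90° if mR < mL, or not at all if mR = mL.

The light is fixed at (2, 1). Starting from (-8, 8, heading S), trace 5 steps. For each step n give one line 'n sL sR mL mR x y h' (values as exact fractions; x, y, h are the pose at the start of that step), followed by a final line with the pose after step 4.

n=0: pose=(-8,8,S); sL=90/97, sR=90/137; mL=7965/13289, mR=-90/137; mL+mR=-765/13289 → advance -1; mR−mL=-16695/13289 → turn -1·90°
n=1: pose=(-8,9,W); sL=45/109, sR=9/25; mL=1269/5450, mR=-9/25; mL+mR=-693/5450 → advance -1; mR−mL=-3231/5450 → turn -1·90°
n=2: pose=(-7,9,N); sL=90/221, sR=18/37; mL=1341/8177, mR=-18/37; mL+mR=-2637/8177 → advance -1; mR−mL=-5319/8177 → turn -1·90°
n=3: pose=(-7,8,E); sL=9/10, sR=5/4; mL=11/40, mR=-5/4; mL+mR=-39/40 → advance -1; mR−mL=-61/40 → turn -1·90°
n=4: pose=(-8,8,S); sL=90/97, sR=90/137; mL=7965/13289, mR=-90/137; mL+mR=-765/13289 → advance -1; mR−mL=-16695/13289 → turn -1·90°

0 90/97 90/137 7965/13289 -90/137 -8 8 S
1 45/109 9/25 1269/5450 -9/25 -8 9 W
2 90/221 18/37 1341/8177 -18/37 -7 9 N
3 9/10 5/4 11/40 -5/4 -7 8 E
4 90/97 90/137 7965/13289 -90/137 -8 8 S
final -8 9 W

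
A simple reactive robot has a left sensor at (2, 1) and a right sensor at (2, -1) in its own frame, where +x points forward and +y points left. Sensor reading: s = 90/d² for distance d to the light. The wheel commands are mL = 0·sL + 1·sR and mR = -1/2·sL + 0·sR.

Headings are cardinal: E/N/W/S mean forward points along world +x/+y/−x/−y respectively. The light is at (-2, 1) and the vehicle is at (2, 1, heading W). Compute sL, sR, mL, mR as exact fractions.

18 18 18 -9

left sensor world pos  = (0, 0); dL² = 5
right sensor world pos = (0, 2); dR² = 5
sL = 90/5 = 18
sR = 90/5 = 18
mL = 0·sL + 1·sR = 18
mR = -1/2·sL + 0·sR = -9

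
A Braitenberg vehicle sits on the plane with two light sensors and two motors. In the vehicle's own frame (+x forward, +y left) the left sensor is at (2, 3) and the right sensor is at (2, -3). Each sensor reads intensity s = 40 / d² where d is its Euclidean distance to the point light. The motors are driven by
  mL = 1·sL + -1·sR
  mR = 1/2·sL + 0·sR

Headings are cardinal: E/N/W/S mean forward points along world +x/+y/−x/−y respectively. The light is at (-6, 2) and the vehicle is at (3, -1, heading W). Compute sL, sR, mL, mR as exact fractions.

8/17 40/49 -288/833 4/17

left sensor world pos  = (1, -4); dL² = 85
right sensor world pos = (1, 2); dR² = 49
sL = 40/85 = 8/17
sR = 40/49 = 40/49
mL = 1·sL + -1·sR = -288/833
mR = 1/2·sL + 0·sR = 4/17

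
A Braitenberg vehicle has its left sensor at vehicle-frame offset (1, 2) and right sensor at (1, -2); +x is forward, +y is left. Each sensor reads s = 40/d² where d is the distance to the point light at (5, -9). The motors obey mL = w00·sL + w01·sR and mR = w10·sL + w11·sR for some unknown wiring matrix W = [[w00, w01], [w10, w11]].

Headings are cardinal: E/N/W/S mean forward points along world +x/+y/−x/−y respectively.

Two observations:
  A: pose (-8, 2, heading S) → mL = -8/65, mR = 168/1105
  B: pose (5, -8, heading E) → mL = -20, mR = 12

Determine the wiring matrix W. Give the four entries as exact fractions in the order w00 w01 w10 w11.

0 -1 1/2 1/2

obs A: pose=(-8,2,S) → sL=40/221, sR=8/65, mL=-8/65, mR=168/1105
obs B: pose=(5,-8,E) → sL=4, sR=20, mL=-20, mR=12
sensor matrix S = [[40/221, 8/65], [4, 20]]; det S = 3456/1105
solve [mL_A; mL_B] = S·[w00; w01] and [mR_A; mR_B] = S·[w10; w11]:
  w00 = 0, w01 = -1, w10 = 1/2, w11 = 1/2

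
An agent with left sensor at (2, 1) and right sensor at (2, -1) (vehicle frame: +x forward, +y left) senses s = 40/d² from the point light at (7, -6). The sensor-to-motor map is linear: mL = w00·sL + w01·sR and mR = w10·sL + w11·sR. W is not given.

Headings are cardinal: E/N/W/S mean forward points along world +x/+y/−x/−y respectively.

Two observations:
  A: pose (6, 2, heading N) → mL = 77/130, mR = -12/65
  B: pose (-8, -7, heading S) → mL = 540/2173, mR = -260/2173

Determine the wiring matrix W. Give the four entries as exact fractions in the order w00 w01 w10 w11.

1/2 1 -1 1/2

obs A: pose=(6,2,N) → sL=5/13, sR=2/5, mL=77/130, mR=-12/65
obs B: pose=(-8,-7,S) → sL=8/41, sR=8/53, mL=540/2173, mR=-260/2173
sensor matrix S = [[5/13, 2/5], [8/41, 8/53]]; det S = -2824/141245
solve [mL_A; mL_B] = S·[w00; w01] and [mR_A; mR_B] = S·[w10; w11]:
  w00 = 1/2, w01 = 1, w10 = -1, w11 = 1/2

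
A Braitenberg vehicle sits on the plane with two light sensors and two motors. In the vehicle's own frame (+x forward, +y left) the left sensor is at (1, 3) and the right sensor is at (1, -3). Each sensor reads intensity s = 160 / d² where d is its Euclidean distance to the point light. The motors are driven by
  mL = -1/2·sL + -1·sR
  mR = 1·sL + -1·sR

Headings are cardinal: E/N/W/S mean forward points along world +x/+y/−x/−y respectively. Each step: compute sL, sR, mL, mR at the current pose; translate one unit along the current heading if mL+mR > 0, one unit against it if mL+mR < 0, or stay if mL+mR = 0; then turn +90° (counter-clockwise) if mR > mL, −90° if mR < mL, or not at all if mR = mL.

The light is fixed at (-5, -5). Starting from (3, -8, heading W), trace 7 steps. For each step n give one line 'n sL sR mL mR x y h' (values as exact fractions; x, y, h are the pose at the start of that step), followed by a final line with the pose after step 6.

n=0: pose=(3,-8,W); sL=32/17, sR=160/49; mL=-3504/833, mR=-1152/833; mL+mR=-4656/833 → advance -1; mR−mL=48/17 → turn +1·90°
n=1: pose=(4,-8,S); sL=1, sR=40/13; mL=-93/26, mR=-27/13; mL+mR=-147/26 → advance -1; mR−mL=3/2 → turn +1·90°
n=2: pose=(4,-7,E); sL=160/101, sR=32/25; mL=-5232/2525, mR=768/2525; mL+mR=-4464/2525 → advance -1; mR−mL=240/101 → turn +1·90°
n=3: pose=(3,-7,N); sL=80/13, sR=80/61; mL=-3480/793, mR=3840/793; mL+mR=360/793 → advance +1; mR−mL=120/13 → turn +1·90°
n=4: pose=(3,-6,W); sL=32/13, sR=160/53; mL=-2928/689, mR=-384/689; mL+mR=-3312/689 → advance -1; mR−mL=48/13 → turn +1·90°
n=5: pose=(4,-6,S); sL=40/37, sR=4; mL=-168/37, mR=-108/37; mL+mR=-276/37 → advance -1; mR−mL=60/37 → turn +1·90°
n=6: pose=(4,-5,E); sL=160/109, sR=160/109; mL=-240/109, mR=0; mL+mR=-240/109 → advance -1; mR−mL=240/109 → turn +1·90°

0 32/17 160/49 -3504/833 -1152/833 3 -8 W
1 1 40/13 -93/26 -27/13 4 -8 S
2 160/101 32/25 -5232/2525 768/2525 4 -7 E
3 80/13 80/61 -3480/793 3840/793 3 -7 N
4 32/13 160/53 -2928/689 -384/689 3 -6 W
5 40/37 4 -168/37 -108/37 4 -6 S
6 160/109 160/109 -240/109 0 4 -5 E
final 3 -5 N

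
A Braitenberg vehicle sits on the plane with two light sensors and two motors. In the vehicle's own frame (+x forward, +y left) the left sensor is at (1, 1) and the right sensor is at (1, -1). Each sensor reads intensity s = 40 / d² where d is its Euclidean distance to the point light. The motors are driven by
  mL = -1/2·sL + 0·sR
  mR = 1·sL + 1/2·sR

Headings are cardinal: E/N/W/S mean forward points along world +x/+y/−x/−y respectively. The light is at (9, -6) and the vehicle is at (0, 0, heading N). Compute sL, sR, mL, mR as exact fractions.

left sensor world pos  = (-1, 1); dL² = 149
right sensor world pos = (1, 1); dR² = 113
sL = 40/149 = 40/149
sR = 40/113 = 40/113
mL = -1/2·sL + 0·sR = -20/149
mR = 1·sL + 1/2·sR = 7500/16837

40/149 40/113 -20/149 7500/16837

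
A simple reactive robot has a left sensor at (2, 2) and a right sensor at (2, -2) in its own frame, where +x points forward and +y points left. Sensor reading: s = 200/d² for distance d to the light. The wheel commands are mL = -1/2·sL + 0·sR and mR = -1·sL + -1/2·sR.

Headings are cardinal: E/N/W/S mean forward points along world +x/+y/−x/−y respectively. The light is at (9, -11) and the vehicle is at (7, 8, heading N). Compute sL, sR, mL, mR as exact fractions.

left sensor world pos  = (5, 10); dL² = 457
right sensor world pos = (9, 10); dR² = 441
sL = 200/457 = 200/457
sR = 200/441 = 200/441
mL = -1/2·sL + 0·sR = -100/457
mR = -1·sL + -1/2·sR = -133900/201537

200/457 200/441 -100/457 -133900/201537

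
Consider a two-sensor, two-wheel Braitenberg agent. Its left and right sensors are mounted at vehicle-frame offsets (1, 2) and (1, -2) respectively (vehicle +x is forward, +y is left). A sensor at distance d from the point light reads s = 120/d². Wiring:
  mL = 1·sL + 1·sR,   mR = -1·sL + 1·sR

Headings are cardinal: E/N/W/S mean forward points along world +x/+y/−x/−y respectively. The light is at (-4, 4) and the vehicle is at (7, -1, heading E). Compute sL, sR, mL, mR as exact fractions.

40/51 120/193 13840/9843 -1600/9843

left sensor world pos  = (8, 1); dL² = 153
right sensor world pos = (8, -3); dR² = 193
sL = 120/153 = 40/51
sR = 120/193 = 120/193
mL = 1·sL + 1·sR = 13840/9843
mR = -1·sL + 1·sR = -1600/9843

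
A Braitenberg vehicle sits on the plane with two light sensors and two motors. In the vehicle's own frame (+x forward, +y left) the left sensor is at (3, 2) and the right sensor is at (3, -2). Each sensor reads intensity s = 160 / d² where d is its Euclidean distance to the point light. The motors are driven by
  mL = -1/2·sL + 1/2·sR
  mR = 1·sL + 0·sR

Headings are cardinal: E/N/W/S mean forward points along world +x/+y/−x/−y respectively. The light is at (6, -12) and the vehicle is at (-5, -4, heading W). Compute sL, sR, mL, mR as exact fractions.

20/29 20/37 -80/1073 20/29

left sensor world pos  = (-8, -6); dL² = 232
right sensor world pos = (-8, -2); dR² = 296
sL = 160/232 = 20/29
sR = 160/296 = 20/37
mL = -1/2·sL + 1/2·sR = -80/1073
mR = 1·sL + 0·sR = 20/29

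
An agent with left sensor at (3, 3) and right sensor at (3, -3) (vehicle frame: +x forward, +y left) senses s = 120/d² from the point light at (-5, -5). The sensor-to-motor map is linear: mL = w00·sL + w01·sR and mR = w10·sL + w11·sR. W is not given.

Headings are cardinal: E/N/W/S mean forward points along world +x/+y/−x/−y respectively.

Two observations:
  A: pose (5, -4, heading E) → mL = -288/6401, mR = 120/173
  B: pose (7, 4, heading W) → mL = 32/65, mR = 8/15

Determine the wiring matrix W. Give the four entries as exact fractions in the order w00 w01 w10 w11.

obs A: pose=(5,-4,E) → sL=24/37, sR=120/173, mL=-288/6401, mR=120/173
obs B: pose=(7,4,W) → sL=40/39, sR=8/15, mL=32/65, mR=8/15
sensor matrix S = [[24/37, 120/173], [40/39, 8/15]]; det S = -152064/416065
solve [mL_A; mL_B] = S·[w00; w01] and [mR_A; mR_B] = S·[w10; w11]:
  w00 = 1, w01 = -1, w10 = 0, w11 = 1

1 -1 0 1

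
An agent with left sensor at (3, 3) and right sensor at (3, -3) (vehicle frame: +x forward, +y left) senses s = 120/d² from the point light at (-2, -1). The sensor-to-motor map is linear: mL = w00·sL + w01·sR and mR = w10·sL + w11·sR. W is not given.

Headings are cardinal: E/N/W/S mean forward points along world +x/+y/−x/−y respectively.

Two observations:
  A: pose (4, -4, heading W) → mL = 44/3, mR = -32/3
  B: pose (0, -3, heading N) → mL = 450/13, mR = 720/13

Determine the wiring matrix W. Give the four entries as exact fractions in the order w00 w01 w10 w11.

1/2 1 1 -1

obs A: pose=(4,-4,W) → sL=8/3, sR=40/3, mL=44/3, mR=-32/3
obs B: pose=(0,-3,N) → sL=60, sR=60/13, mL=450/13, mR=720/13
sensor matrix S = [[8/3, 40/3], [60, 60/13]]; det S = -10240/13
solve [mL_A; mL_B] = S·[w00; w01] and [mR_A; mR_B] = S·[w10; w11]:
  w00 = 1/2, w01 = 1, w10 = 1, w11 = -1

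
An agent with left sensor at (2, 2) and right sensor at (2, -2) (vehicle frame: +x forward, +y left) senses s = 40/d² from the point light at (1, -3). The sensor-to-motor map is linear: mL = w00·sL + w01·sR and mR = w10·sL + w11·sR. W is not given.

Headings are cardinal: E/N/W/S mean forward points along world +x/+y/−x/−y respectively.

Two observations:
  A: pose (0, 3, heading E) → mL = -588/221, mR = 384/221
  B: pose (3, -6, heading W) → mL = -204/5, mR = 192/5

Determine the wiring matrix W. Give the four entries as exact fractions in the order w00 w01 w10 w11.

-1/2 -1 -1 1

obs A: pose=(0,3,E) → sL=8/13, sR=40/17, mL=-588/221, mR=384/221
obs B: pose=(3,-6,W) → sL=8/5, sR=40, mL=-204/5, mR=192/5
sensor matrix S = [[8/13, 40/17], [8/5, 40]]; det S = 4608/221
solve [mL_A; mL_B] = S·[w00; w01] and [mR_A; mR_B] = S·[w10; w11]:
  w00 = -1/2, w01 = -1, w10 = -1, w11 = 1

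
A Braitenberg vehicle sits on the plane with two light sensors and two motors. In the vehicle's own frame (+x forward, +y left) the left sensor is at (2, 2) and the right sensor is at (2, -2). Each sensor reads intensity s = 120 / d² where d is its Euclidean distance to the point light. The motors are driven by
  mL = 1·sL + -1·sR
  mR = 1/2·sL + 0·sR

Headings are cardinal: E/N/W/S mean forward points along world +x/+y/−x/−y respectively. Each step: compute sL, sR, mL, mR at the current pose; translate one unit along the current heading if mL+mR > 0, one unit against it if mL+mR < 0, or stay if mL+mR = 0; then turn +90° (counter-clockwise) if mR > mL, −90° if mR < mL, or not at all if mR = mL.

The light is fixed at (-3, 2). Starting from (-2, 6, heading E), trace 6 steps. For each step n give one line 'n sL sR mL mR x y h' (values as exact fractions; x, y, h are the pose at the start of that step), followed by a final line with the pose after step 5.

0 8/3 120/13 -256/39 4/3 -2 6 E
1 3 3 0 3/2 -3 6 N
2 120/13 120/53 4800/689 60/13 -3 7 W
3 60/29 12/5 -48/145 30/29 -4 7 N
4 24/5 120/73 1152/365 12/5 -4 8 W
5 3/2 15/8 -3/8 3/4 -5 8 N
final -5 9 W

n=0: pose=(-2,6,E); sL=8/3, sR=120/13; mL=-256/39, mR=4/3; mL+mR=-68/13 → advance -1; mR−mL=308/39 → turn +1·90°
n=1: pose=(-3,6,N); sL=3, sR=3; mL=0, mR=3/2; mL+mR=3/2 → advance +1; mR−mL=3/2 → turn +1·90°
n=2: pose=(-3,7,W); sL=120/13, sR=120/53; mL=4800/689, mR=60/13; mL+mR=7980/689 → advance +1; mR−mL=-1620/689 → turn -1·90°
n=3: pose=(-4,7,N); sL=60/29, sR=12/5; mL=-48/145, mR=30/29; mL+mR=102/145 → advance +1; mR−mL=198/145 → turn +1·90°
n=4: pose=(-4,8,W); sL=24/5, sR=120/73; mL=1152/365, mR=12/5; mL+mR=2028/365 → advance +1; mR−mL=-276/365 → turn -1·90°
n=5: pose=(-5,8,N); sL=3/2, sR=15/8; mL=-3/8, mR=3/4; mL+mR=3/8 → advance +1; mR−mL=9/8 → turn +1·90°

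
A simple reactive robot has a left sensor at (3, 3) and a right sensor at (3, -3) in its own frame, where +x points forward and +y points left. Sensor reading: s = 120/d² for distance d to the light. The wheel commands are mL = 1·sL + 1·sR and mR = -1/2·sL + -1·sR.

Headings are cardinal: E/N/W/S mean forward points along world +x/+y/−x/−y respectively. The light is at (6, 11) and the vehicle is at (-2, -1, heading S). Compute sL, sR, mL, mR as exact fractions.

left sensor world pos  = (1, -4); dL² = 250
right sensor world pos = (-5, -4); dR² = 346
sL = 120/250 = 12/25
sR = 120/346 = 60/173
mL = 1·sL + 1·sR = 3576/4325
mR = -1/2·sL + -1·sR = -2538/4325

12/25 60/173 3576/4325 -2538/4325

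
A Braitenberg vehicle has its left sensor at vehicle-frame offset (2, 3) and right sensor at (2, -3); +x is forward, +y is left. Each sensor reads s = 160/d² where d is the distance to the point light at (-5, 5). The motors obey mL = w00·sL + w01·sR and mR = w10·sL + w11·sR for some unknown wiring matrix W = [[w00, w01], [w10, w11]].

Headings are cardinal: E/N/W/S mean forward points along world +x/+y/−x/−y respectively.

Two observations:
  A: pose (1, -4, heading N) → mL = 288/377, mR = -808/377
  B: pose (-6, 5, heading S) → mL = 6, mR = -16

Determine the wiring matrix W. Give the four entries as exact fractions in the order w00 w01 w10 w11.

obs A: pose=(1,-4,N) → sL=80/29, sR=16/13, mL=288/377, mR=-808/377
obs B: pose=(-6,5,S) → sL=20, sR=8, mL=6, mR=-16
sensor matrix S = [[80/29, 16/13], [20, 8]]; det S = -960/377
solve [mL_A; mL_B] = S·[w00; w01] and [mR_A; mR_B] = S·[w10; w11]:
  w00 = 1/2, w01 = -1/2, w10 = -1, w11 = 1/2

1/2 -1/2 -1 1/2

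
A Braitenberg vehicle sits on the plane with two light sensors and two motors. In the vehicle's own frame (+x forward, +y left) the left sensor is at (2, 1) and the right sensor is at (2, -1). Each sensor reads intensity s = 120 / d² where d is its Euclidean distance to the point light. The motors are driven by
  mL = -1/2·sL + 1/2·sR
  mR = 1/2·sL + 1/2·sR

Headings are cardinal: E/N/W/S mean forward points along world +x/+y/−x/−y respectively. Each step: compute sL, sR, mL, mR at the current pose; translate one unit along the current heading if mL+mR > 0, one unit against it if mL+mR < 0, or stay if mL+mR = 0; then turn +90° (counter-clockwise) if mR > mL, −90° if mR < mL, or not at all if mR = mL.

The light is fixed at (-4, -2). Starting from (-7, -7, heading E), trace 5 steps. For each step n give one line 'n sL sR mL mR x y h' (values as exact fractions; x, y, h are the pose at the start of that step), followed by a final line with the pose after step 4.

0 120/17 120/37 -1200/629 3240/629 -7 -7 E
1 20/3 12 8/3 28/3 -6 -7 N
2 120/41 24/5 192/205 792/205 -6 -6 W
3 3 30/13 -9/26 69/26 -7 -6 S
4 120/17 120/37 -1200/629 3240/629 -7 -7 E
final -6 -7 N

n=0: pose=(-7,-7,E); sL=120/17, sR=120/37; mL=-1200/629, mR=3240/629; mL+mR=120/37 → advance +1; mR−mL=120/17 → turn +1·90°
n=1: pose=(-6,-7,N); sL=20/3, sR=12; mL=8/3, mR=28/3; mL+mR=12 → advance +1; mR−mL=20/3 → turn +1·90°
n=2: pose=(-6,-6,W); sL=120/41, sR=24/5; mL=192/205, mR=792/205; mL+mR=24/5 → advance +1; mR−mL=120/41 → turn +1·90°
n=3: pose=(-7,-6,S); sL=3, sR=30/13; mL=-9/26, mR=69/26; mL+mR=30/13 → advance +1; mR−mL=3 → turn +1·90°
n=4: pose=(-7,-7,E); sL=120/17, sR=120/37; mL=-1200/629, mR=3240/629; mL+mR=120/37 → advance +1; mR−mL=120/17 → turn +1·90°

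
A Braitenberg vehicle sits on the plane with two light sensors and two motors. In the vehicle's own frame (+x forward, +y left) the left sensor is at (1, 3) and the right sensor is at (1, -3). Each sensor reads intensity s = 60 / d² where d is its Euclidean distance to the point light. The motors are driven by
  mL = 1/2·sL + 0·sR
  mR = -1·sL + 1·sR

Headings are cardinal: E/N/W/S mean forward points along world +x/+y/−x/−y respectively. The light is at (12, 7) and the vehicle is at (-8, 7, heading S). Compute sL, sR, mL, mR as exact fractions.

6/29 6/53 3/29 -144/1537

left sensor world pos  = (-5, 6); dL² = 290
right sensor world pos = (-11, 6); dR² = 530
sL = 60/290 = 6/29
sR = 60/530 = 6/53
mL = 1/2·sL + 0·sR = 3/29
mR = -1·sL + 1·sR = -144/1537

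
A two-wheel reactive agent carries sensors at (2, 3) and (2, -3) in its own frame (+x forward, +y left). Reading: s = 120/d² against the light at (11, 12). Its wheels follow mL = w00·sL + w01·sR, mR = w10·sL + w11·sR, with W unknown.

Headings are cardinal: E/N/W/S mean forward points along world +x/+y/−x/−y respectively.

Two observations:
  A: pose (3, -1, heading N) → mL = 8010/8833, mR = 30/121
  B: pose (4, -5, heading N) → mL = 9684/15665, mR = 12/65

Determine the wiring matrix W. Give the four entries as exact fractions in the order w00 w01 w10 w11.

obs A: pose=(3,-1,N) → sL=60/121, sR=60/73, mL=8010/8833, mR=30/121
obs B: pose=(4,-5,N) → sL=24/65, sR=120/241, mL=9684/15665, mR=12/65
sensor matrix S = [[60/121, 60/73], [24/65, 120/241]]; det S = -1565568/27673789
solve [mL_A; mL_B] = S·[w00; w01] and [mR_A; mR_B] = S·[w10; w11]:
  w00 = 1, w01 = 1/2, w10 = 1/2, w11 = 0

1 1/2 1/2 0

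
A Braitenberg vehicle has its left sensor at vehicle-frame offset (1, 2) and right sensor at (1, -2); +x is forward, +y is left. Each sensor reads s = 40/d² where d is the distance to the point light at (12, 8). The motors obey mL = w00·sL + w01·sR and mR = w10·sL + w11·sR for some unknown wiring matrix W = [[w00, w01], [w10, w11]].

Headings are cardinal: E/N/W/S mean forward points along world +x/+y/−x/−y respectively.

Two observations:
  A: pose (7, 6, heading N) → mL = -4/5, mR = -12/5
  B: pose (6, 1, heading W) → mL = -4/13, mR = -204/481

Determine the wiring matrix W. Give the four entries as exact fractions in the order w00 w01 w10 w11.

-1 0 -1/2 -1/2

obs A: pose=(7,6,N) → sL=4/5, sR=4, mL=-4/5, mR=-12/5
obs B: pose=(6,1,W) → sL=4/13, sR=20/37, mL=-4/13, mR=-204/481
sensor matrix S = [[4/5, 4], [4/13, 20/37]]; det S = -384/481
solve [mL_A; mL_B] = S·[w00; w01] and [mR_A; mR_B] = S·[w10; w11]:
  w00 = -1, w01 = 0, w10 = -1/2, w11 = -1/2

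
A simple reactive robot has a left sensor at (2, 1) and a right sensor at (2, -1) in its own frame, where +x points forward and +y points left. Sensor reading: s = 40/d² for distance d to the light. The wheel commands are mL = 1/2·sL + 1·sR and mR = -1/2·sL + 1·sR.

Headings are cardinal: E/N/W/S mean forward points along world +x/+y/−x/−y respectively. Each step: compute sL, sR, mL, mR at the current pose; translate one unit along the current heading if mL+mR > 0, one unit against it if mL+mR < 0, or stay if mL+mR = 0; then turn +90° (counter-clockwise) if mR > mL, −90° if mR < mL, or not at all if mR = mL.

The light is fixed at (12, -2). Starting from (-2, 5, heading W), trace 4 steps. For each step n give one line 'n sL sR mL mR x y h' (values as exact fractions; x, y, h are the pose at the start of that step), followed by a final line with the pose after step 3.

n=0: pose=(-2,5,W); sL=10/73, sR=1/8; mL=113/584, mR=33/584; mL+mR=1/4 → advance +1; mR−mL=-10/73 → turn -1·90°
n=1: pose=(-3,5,N); sL=40/337, sR=40/277; mL=19020/93349, mR=7940/93349; mL+mR=80/277 → advance +1; mR−mL=-40/337 → turn -1·90°
n=2: pose=(-3,6,E); sL=4/25, sR=20/109; mL=718/2725, mR=282/2725; mL+mR=40/109 → advance +1; mR−mL=-4/25 → turn -1·90°
n=3: pose=(-2,6,S); sL=8/41, sR=40/261; mL=2684/10701, mR=596/10701; mL+mR=80/261 → advance +1; mR−mL=-8/41 → turn -1·90°

0 10/73 1/8 113/584 33/584 -2 5 W
1 40/337 40/277 19020/93349 7940/93349 -3 5 N
2 4/25 20/109 718/2725 282/2725 -3 6 E
3 8/41 40/261 2684/10701 596/10701 -2 6 S
final -2 5 W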